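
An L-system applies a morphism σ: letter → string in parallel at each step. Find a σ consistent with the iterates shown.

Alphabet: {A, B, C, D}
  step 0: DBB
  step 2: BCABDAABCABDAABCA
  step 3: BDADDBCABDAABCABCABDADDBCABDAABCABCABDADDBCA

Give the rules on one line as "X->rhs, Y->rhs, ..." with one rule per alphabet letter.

A->BCA, B->BDA, C->DD, D->A

  step 2 ⇒ step 3: BCABDAABCABDAABCA ⇒ BDA·DD·BCA·BDA·A·BCA·BCA·BDA·DD·BCA·BDA·A·BCA·BCA·BDA·DD·BCA
    A ↦ BCA
    B ↦ BDA
    C ↦ DD
    D ↦ A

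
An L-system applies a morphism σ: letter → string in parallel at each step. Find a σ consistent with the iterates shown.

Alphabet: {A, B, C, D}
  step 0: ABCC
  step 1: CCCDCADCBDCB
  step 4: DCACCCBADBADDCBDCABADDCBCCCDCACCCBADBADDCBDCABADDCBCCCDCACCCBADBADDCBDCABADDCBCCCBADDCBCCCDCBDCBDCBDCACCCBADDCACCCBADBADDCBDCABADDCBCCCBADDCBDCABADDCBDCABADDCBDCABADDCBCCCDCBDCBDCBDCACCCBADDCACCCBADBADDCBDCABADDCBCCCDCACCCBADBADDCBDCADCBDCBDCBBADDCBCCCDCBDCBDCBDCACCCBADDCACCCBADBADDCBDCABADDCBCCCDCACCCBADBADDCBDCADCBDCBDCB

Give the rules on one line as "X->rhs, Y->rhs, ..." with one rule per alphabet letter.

A->CCC, B->DCA, C->DCB, D->BAD

  step 0 ⇒ step 1: ABCC ⇒ CCC·DCA·DCB·DCB
    A ↦ CCC
    B ↦ DCA
    C ↦ DCB
    D ↦ BAD  (constrained at step 1)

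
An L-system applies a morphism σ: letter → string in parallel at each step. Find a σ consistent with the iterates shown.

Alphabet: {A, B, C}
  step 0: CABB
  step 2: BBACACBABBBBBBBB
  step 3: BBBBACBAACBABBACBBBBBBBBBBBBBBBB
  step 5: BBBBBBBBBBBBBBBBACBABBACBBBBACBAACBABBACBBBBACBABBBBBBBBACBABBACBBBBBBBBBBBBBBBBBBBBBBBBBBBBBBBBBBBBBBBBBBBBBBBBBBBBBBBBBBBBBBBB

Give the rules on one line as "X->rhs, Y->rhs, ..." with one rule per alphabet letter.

A->AC, B->BB, C->BA

  step 2 ⇒ step 3: BBACACBABBBBBBBB ⇒ BB·BB·AC·BA·AC·BA·BB·AC·BB·BB·BB·BB·BB·BB·BB·BB
    A ↦ AC
    B ↦ BB
    C ↦ BA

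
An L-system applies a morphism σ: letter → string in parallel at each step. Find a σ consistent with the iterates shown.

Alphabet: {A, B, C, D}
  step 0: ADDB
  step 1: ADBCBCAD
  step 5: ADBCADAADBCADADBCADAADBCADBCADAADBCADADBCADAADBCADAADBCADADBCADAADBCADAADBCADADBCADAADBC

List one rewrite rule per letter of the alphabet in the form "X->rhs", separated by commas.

  step 0 ⇒ step 1: ADDB ⇒ AD·BC·BC·AD
    A ↦ AD
    B ↦ AD
    D ↦ BC
    C ↦ A  (constrained at step 1)

A->AD, B->AD, C->A, D->BC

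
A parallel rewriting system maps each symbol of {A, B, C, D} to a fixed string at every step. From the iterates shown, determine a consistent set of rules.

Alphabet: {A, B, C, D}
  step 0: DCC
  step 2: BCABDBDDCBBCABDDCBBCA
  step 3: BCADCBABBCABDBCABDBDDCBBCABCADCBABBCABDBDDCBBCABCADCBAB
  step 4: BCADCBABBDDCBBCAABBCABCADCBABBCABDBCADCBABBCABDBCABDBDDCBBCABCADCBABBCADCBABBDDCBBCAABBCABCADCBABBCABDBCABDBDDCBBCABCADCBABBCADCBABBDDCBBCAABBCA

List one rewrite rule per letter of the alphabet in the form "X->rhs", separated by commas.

  step 3 ⇒ step 4: BCADCBABBCABDBCABDBDDCBBCABCADCBABBCABDBDDCBBCABCADCBAB ⇒ BCA·DCB·AB·BD·DCB·BCA·AB·BCA·BCA·DCB·AB·BCA·BD·BCA·DCB·AB·BCA·BD·BCA·BD·BD·DCB·BCA·BCA·DCB·AB·BCA·DCB·AB·BD·DCB·BCA·AB·BCA·BCA·DCB·AB·BCA·BD·BCA·BD·BD·DCB·BCA·BCA·DCB·AB·BCA·DCB·AB·BD·DCB·BCA·AB·BCA
    A ↦ AB
    B ↦ BCA
    C ↦ DCB
    D ↦ BD

A->AB, B->BCA, C->DCB, D->BD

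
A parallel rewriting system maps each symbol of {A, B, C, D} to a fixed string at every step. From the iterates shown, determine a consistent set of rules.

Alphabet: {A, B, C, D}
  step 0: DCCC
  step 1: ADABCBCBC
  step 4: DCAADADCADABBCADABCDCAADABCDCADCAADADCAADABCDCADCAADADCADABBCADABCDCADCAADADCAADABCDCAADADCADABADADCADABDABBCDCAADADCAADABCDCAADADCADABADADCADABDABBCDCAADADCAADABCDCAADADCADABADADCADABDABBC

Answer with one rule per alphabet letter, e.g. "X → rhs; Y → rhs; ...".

A->DCA, B->DAB, C->BC, D->ADA

  step 0 ⇒ step 1: DCCC ⇒ ADA·BC·BC·BC
    C ↦ BC
    D ↦ ADA
    A ↦ DCA  (constrained at step 1)
    B ↦ DAB  (constrained at step 1)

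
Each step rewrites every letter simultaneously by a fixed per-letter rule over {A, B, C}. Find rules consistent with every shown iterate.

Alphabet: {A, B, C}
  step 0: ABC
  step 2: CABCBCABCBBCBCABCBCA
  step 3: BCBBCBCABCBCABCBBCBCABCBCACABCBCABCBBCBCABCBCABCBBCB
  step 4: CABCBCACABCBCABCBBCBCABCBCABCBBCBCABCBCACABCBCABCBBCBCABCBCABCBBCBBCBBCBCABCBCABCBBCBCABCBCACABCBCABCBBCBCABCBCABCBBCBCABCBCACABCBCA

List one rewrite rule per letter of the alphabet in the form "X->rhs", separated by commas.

A->BCB, B->CA, C->BCB

  step 3 ⇒ step 4: BCBBCBCABCBCABCBBCBCABCBCACABCBCABCBBCBCABCBCABCBBCB ⇒ CA·BCB·CA·CA·BCB·CA·BCB·BCB·CA·BCB·CA·BCB·BCB·CA·BCB·CA·CA·BCB·CA·BCB·BCB·CA·BCB·CA·BCB·BCB·BCB·BCB·CA·BCB·CA·BCB·BCB·CA·BCB·CA·CA·BCB·CA·BCB·BCB·CA·BCB·CA·BCB·BCB·CA·BCB·CA·CA·BCB·CA
    A ↦ BCB
    B ↦ CA
    C ↦ BCB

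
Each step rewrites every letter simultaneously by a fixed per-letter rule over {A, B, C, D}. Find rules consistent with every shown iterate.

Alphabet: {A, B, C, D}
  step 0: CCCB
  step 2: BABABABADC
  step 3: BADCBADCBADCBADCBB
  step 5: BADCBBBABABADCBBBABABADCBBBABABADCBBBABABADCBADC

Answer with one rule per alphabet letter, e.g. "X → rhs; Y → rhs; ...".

  step 2 ⇒ step 3: BABABABADC ⇒ BA·DC·BA·DC·BA·DC·BA·DC·B·B
    A ↦ DC
    B ↦ BA
    C ↦ B
    D ↦ B

A->DC, B->BA, C->B, D->B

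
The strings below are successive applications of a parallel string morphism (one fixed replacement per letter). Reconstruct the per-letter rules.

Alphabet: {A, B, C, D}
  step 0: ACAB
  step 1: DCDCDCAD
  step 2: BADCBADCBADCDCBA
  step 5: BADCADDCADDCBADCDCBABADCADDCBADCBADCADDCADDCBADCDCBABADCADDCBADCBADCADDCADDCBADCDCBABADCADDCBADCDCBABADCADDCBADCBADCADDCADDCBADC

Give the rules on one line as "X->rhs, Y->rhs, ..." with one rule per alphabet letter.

A->DC, B->AD, C->DC, D->BA

  step 1 ⇒ step 2: DCDCDCAD ⇒ BA·DC·BA·DC·BA·DC·DC·BA
    A ↦ DC
    C ↦ DC
    D ↦ BA
  step 0 ⇒ step 1: ACAB ⇒ DC·DC·DC·AD
    B ↦ AD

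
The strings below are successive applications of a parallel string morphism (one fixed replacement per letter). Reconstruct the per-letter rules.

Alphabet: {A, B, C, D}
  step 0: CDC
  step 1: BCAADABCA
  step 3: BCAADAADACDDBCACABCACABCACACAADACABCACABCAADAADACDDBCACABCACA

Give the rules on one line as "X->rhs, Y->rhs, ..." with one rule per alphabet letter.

A->CA, B->CDD, C->BCA, D->ADA

  step 0 ⇒ step 1: CDC ⇒ BCA·ADA·BCA
    C ↦ BCA
    D ↦ ADA
    A ↦ CA  (constrained at step 1)
    B ↦ CDD  (constrained at step 1)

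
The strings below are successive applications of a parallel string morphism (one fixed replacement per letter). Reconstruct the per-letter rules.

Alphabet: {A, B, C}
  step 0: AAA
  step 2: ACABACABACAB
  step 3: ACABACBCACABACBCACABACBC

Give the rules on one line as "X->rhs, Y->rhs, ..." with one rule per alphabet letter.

  step 2 ⇒ step 3: ACABACABACAB ⇒ AC·AB·AC·BC·AC·AB·AC·BC·AC·AB·AC·BC
    A ↦ AC
    B ↦ BC
    C ↦ AB

A->AC, B->BC, C->AB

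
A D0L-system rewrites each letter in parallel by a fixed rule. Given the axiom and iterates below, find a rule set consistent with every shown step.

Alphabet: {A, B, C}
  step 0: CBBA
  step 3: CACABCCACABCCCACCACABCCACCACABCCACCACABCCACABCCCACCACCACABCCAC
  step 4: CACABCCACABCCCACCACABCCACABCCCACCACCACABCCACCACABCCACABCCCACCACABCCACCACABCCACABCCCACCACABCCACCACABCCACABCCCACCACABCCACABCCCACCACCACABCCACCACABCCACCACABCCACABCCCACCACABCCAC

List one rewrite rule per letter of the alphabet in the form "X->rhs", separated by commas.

  step 3 ⇒ step 4: CACABCCACABCCCACCACABCCACCACABCCACCACABCCACABCCCACCACCACABCCAC ⇒ CAC·ABC·CAC·ABC·C·CAC·CAC·ABC·CAC·ABC·C·CAC·CAC·CAC·ABC·CAC·CAC·ABC·CAC·ABC·C·CAC·CAC·ABC·CAC·CAC·ABC·CAC·ABC·C·CAC·CAC·ABC·CAC·CAC·ABC·CAC·ABC·C·CAC·CAC·ABC·CAC·ABC·C·CAC·CAC·CAC·ABC·CAC·CAC·ABC·CAC·CAC·ABC·CAC·ABC·C·CAC·CAC·ABC·CAC
    A ↦ ABC
    B ↦ C
    C ↦ CAC

A->ABC, B->C, C->CAC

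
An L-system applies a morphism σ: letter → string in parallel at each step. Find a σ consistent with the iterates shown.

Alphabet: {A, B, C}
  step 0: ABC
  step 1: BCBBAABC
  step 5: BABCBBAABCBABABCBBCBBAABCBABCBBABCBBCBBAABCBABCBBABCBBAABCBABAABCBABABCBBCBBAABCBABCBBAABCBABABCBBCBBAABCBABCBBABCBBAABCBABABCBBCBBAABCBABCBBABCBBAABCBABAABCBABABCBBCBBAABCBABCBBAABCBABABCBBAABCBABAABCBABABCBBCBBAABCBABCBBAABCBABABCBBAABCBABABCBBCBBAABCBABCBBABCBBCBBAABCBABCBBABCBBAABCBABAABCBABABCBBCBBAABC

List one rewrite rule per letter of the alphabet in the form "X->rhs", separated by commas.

A->BCB, B->BA, C->ABC

  step 0 ⇒ step 1: ABC ⇒ BCB·BA·ABC
    A ↦ BCB
    B ↦ BA
    C ↦ ABC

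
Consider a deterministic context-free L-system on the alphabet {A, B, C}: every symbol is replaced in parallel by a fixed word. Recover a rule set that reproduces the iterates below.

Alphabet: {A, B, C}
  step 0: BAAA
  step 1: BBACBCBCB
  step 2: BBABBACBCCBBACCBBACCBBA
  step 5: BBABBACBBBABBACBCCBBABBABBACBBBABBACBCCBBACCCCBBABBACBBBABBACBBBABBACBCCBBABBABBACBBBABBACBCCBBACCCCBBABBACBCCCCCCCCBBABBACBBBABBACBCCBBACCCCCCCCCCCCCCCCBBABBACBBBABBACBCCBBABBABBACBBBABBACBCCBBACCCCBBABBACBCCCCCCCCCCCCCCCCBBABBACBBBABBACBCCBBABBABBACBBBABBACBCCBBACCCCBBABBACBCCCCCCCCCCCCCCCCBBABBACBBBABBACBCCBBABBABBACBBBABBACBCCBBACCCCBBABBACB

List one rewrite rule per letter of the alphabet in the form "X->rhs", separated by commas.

  step 1 ⇒ step 2: BBACBCBCB ⇒ BBA·BBA·CB·CC·BBA·CC·BBA·CC·BBA
    A ↦ CB
    B ↦ BBA
    C ↦ CC

A->CB, B->BBA, C->CC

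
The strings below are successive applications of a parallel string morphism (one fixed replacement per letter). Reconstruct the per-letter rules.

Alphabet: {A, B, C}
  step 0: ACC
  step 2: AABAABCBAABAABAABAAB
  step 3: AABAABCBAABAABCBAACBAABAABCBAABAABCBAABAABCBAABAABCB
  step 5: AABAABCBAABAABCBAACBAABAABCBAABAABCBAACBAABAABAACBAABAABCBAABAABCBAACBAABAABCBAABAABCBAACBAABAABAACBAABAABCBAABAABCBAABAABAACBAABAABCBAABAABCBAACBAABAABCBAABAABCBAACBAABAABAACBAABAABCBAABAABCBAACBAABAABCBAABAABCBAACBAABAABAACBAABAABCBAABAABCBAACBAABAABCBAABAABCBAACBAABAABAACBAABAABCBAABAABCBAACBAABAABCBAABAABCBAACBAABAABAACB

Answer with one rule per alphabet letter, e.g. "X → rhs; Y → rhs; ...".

  step 2 ⇒ step 3: AABAABCBAABAABAABAAB ⇒ AAB·AAB·CB·AAB·AAB·CB·AA·CB·AAB·AAB·CB·AAB·AAB·CB·AAB·AAB·CB·AAB·AAB·CB
    A ↦ AAB
    B ↦ CB
    C ↦ AA

A->AAB, B->CB, C->AA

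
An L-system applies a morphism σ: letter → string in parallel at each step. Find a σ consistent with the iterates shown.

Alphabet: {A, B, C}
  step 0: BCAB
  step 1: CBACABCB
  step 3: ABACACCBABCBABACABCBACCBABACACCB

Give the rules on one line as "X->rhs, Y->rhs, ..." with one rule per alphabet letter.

A->AB, B->CB, C->AC

  step 0 ⇒ step 1: BCAB ⇒ CB·AC·AB·CB
    A ↦ AB
    B ↦ CB
    C ↦ AC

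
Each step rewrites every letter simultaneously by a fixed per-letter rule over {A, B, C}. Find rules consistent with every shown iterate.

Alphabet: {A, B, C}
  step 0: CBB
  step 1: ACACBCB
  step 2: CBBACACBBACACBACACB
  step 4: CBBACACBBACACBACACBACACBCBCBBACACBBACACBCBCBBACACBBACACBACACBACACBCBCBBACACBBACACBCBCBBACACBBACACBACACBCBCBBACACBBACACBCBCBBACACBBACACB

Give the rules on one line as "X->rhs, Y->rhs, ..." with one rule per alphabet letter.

  step 1 ⇒ step 2: ACACBCB ⇒ CBB·ACA·CBB·ACA·CB·ACA·CB
    A ↦ CBB
    B ↦ CB
    C ↦ ACA

A->CBB, B->CB, C->ACA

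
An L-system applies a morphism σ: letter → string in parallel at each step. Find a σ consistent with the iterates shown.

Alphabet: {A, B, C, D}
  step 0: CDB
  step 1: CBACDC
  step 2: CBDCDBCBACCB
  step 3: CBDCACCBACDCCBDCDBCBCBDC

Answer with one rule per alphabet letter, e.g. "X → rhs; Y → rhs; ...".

A->DB, B->DC, C->CB, D->AC

  step 2 ⇒ step 3: CBDCDBCBACCB ⇒ CB·DC·AC·CB·AC·DC·CB·DC·DB·CB·CB·DC
    A ↦ DB
    B ↦ DC
    C ↦ CB
    D ↦ AC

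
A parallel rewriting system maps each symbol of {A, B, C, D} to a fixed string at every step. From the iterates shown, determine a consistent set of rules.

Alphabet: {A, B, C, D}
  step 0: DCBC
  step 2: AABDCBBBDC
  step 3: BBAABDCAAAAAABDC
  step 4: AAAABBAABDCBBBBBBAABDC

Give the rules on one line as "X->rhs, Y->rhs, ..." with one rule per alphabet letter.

  step 3 ⇒ step 4: BBAABDCAAAAAABDC ⇒ AA·AA·B·B·AA·B·DC·B·B·B·B·B·B·AA·B·DC
    A ↦ B
    B ↦ AA
    C ↦ DC
    D ↦ B

A->B, B->AA, C->DC, D->B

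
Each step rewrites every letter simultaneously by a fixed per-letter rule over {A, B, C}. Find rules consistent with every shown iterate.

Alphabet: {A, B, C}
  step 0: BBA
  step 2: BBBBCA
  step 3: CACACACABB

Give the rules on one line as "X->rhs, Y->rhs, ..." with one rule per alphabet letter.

A->B, B->CA, C->B

  step 2 ⇒ step 3: BBBBCA ⇒ CA·CA·CA·CA·B·B
    A ↦ B
    B ↦ CA
    C ↦ B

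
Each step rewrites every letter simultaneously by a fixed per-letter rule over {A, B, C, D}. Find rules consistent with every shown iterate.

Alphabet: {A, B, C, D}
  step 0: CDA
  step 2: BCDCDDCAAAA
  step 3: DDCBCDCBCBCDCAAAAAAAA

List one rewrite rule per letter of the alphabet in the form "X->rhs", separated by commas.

A->AA, B->D, C->DC, D->BC

  step 2 ⇒ step 3: BCDCDDCAAAA ⇒ D·DC·BC·DC·BC·BC·DC·AA·AA·AA·AA
    A ↦ AA
    B ↦ D
    C ↦ DC
    D ↦ BC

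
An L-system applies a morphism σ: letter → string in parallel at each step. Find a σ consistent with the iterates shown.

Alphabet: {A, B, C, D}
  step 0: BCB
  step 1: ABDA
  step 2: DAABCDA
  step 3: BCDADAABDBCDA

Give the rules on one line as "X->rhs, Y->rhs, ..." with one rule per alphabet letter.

  step 2 ⇒ step 3: DAABCDA ⇒ BC·DA·DA·A·BD·BC·DA
    A ↦ DA
    B ↦ A
    C ↦ BD
    D ↦ BC

A->DA, B->A, C->BD, D->BC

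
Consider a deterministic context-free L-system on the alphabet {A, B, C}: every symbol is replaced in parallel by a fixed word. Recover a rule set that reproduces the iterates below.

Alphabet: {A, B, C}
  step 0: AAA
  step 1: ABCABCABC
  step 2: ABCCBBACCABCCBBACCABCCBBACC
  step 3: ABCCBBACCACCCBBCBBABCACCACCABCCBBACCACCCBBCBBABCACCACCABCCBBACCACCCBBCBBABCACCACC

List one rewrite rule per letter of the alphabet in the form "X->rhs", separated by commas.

  step 2 ⇒ step 3: ABCCBBACCABCCBBACCABCCBBACC ⇒ ABC·CBB·ACC·ACC·CBB·CBB·ABC·ACC·ACC·ABC·CBB·ACC·ACC·CBB·CBB·ABC·ACC·ACC·ABC·CBB·ACC·ACC·CBB·CBB·ABC·ACC·ACC
    A ↦ ABC
    B ↦ CBB
    C ↦ ACC

A->ABC, B->CBB, C->ACC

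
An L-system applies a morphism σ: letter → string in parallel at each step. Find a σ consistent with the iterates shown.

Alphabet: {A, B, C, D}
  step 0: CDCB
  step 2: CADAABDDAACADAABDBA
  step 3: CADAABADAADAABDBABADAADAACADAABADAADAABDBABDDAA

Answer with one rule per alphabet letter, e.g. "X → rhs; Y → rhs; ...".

  step 2 ⇒ step 3: CADAABDDAACADAABDBA ⇒ CA·DAA·BA·DAA·DAA·BD·BA·BA·DAA·DAA·CA·DAA·BA·DAA·DAA·BD·BA·BD·DAA
    A ↦ DAA
    B ↦ BD
    C ↦ CA
    D ↦ BA

A->DAA, B->BD, C->CA, D->BA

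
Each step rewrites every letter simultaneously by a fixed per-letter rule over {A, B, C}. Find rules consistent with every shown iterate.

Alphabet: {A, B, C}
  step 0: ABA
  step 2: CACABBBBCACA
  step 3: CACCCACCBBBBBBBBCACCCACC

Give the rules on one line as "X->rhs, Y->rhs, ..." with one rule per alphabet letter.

A->CC, B->BB, C->CA

  step 2 ⇒ step 3: CACABBBBCACA ⇒ CA·CC·CA·CC·BB·BB·BB·BB·CA·CC·CA·CC
    A ↦ CC
    B ↦ BB
    C ↦ CA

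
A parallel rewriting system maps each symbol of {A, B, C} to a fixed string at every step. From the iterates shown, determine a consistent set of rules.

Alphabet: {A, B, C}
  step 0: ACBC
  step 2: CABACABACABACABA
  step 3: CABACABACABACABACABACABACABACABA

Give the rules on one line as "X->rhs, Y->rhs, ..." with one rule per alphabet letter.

  step 2 ⇒ step 3: CABACABACABACABA ⇒ CA·BA·CA·BA·CA·BA·CA·BA·CA·BA·CA·BA·CA·BA·CA·BA
    A ↦ BA
    B ↦ CA
    C ↦ CA

A->BA, B->CA, C->CA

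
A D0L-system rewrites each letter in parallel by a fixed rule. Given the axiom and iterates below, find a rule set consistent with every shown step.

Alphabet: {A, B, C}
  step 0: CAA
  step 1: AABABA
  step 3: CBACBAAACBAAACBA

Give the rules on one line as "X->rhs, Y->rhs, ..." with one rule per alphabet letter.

A->BA, B->C, C->AA

  step 0 ⇒ step 1: CAA ⇒ AA·BA·BA
    A ↦ BA
    C ↦ AA
    B ↦ C  (constrained at step 1)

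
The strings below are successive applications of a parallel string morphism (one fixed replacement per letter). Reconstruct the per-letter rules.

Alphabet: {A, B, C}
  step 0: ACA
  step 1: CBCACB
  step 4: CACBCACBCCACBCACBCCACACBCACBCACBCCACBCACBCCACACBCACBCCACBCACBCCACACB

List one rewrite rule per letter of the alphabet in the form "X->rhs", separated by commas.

  step 0 ⇒ step 1: ACA ⇒ CB·CA·CB
    A ↦ CB
    C ↦ CA
    B ↦ CBC  (constrained at step 1)

A->CB, B->CBC, C->CA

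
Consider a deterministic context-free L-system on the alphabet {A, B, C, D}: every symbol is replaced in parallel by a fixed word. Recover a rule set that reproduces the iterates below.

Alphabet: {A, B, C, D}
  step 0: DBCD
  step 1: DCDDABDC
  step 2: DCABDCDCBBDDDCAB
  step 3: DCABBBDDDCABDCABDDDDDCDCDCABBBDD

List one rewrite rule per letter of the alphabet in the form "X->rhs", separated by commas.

A->BB, B->DD, C->AB, D->DC

  step 2 ⇒ step 3: DCABDCDCBBDDDCAB ⇒ DC·AB·BB·DD·DC·AB·DC·AB·DD·DD·DC·DC·DC·AB·BB·DD
    A ↦ BB
    B ↦ DD
    C ↦ AB
    D ↦ DC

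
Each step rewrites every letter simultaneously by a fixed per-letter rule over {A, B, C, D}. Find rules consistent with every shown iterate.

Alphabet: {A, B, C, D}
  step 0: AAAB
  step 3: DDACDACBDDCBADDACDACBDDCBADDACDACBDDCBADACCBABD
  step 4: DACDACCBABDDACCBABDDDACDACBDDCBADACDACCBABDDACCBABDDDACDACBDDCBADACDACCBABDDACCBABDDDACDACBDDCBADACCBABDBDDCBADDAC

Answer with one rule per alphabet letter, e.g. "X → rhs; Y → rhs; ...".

  step 3 ⇒ step 4: DDACDACBDDCBADDACDACBDDCBADDACDACBDDCBADACCBABD ⇒ DAC·DAC·CBA·BD·DAC·CBA·BD·D·DAC·DAC·BD·D·CBA·DAC·DAC·CBA·BD·DAC·CBA·BD·D·DAC·DAC·BD·D·CBA·DAC·DAC·CBA·BD·DAC·CBA·BD·D·DAC·DAC·BD·D·CBA·DAC·CBA·BD·BD·D·CBA·D·DAC
    A ↦ CBA
    B ↦ D
    C ↦ BD
    D ↦ DAC

A->CBA, B->D, C->BD, D->DAC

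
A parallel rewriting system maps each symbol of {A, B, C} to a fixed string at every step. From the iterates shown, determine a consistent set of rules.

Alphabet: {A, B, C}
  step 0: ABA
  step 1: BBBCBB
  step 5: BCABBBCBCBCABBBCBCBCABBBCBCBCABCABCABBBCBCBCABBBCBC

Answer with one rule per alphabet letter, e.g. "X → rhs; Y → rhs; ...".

A->BB, B->BC, C->A

  step 0 ⇒ step 1: ABA ⇒ BB·BC·BB
    A ↦ BB
    B ↦ BC
    C ↦ A  (constrained at step 1)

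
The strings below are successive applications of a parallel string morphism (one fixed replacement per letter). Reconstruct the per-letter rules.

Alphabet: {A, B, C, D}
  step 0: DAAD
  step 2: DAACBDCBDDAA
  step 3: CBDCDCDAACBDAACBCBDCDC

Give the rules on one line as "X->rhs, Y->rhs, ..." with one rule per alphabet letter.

A->DC, B->AA, C->D, D->CB

  step 2 ⇒ step 3: DAACBDCBDDAA ⇒ CB·DC·DC·D·AA·CB·D·AA·CB·CB·DC·DC
    A ↦ DC
    B ↦ AA
    C ↦ D
    D ↦ CB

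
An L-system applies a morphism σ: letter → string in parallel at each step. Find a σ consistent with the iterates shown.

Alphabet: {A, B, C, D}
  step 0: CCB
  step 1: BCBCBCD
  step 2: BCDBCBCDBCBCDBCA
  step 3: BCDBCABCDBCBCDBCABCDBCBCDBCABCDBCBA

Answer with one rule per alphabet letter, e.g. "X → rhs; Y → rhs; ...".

  step 2 ⇒ step 3: BCDBCBCDBCBCDBCA ⇒ BCD·BC·A·BCD·BC·BCD·BC·A·BCD·BC·BCD·BC·A·BCD·BC·BA
    A ↦ BA
    B ↦ BCD
    C ↦ BC
    D ↦ A

A->BA, B->BCD, C->BC, D->A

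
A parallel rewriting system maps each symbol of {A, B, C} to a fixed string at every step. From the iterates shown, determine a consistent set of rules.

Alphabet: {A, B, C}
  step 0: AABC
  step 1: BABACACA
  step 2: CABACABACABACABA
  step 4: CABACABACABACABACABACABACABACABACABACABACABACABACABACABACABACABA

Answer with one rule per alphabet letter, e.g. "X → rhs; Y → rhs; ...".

A->BA, B->CA, C->CA

  step 1 ⇒ step 2: BABACACA ⇒ CA·BA·CA·BA·CA·BA·CA·BA
    A ↦ BA
    B ↦ CA
    C ↦ CA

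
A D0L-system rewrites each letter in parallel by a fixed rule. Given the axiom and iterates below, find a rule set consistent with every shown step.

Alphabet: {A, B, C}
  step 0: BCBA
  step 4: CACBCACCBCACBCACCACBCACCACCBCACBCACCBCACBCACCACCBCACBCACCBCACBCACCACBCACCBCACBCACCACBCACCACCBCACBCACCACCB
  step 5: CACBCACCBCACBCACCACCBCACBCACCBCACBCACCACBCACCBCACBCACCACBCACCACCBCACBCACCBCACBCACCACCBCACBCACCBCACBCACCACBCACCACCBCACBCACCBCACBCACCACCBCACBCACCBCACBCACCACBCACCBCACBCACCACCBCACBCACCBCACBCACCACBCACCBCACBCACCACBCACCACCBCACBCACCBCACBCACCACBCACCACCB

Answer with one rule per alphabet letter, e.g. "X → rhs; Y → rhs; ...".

  step 4 ⇒ step 5: CACBCACCBCACBCACCACBCACCACCBCACBCACCBCACBCACCACCBCACBCACCBCACBCACCACBCACCBCACBCACCACBCACCACCBCACBCACCACCB ⇒ CAC·B·CAC·CB·CAC·B·CAC·CAC·CB·CAC·B·CAC·CB·CAC·B·CAC·CAC·B·CAC·CB·CAC·B·CAC·CAC·B·CAC·CAC·CB·CAC·B·CAC·CB·CAC·B·CAC·CAC·CB·CAC·B·CAC·CB·CAC·B·CAC·CAC·B·CAC·CAC·CB·CAC·B·CAC·CB·CAC·B·CAC·CAC·CB·CAC·B·CAC·CB·CAC·B·CAC·CAC·B·CAC·CB·CAC·B·CAC·CAC·CB·CAC·B·CAC·CB·CAC·B·CAC·CAC·B·CAC·CB·CAC·B·CAC·CAC·B·CAC·CAC·CB·CAC·B·CAC·CB·CAC·B·CAC·CAC·B·CAC·CAC·CB
    A ↦ B
    B ↦ CB
    C ↦ CAC

A->B, B->CB, C->CAC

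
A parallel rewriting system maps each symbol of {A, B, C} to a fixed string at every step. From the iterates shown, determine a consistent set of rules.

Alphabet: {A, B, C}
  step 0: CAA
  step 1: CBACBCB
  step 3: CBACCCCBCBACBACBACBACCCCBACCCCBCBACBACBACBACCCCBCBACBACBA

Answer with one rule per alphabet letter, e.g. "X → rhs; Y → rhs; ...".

A->CB, B->CCC, C->CBA

  step 0 ⇒ step 1: CAA ⇒ CBA·CB·CB
    A ↦ CB
    C ↦ CBA
    B ↦ CCC  (constrained at step 1)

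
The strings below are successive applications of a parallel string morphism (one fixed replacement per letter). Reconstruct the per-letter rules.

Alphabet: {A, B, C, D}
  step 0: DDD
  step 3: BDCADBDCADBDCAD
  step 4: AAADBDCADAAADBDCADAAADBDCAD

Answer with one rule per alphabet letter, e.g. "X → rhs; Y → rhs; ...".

  step 3 ⇒ step 4: BDCADBDCADBDCAD ⇒ AA·AD·BD·C·AD·AA·AD·BD·C·AD·AA·AD·BD·C·AD
    A ↦ C
    B ↦ AA
    C ↦ BD
    D ↦ AD

A->C, B->AA, C->BD, D->AD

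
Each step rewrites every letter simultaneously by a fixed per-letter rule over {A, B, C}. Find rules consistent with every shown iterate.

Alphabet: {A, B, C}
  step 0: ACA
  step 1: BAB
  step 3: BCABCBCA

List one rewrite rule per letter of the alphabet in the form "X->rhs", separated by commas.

A->B, B->BC, C->A

  step 0 ⇒ step 1: ACA ⇒ B·A·B
    A ↦ B
    C ↦ A
    B ↦ BC  (constrained at step 1)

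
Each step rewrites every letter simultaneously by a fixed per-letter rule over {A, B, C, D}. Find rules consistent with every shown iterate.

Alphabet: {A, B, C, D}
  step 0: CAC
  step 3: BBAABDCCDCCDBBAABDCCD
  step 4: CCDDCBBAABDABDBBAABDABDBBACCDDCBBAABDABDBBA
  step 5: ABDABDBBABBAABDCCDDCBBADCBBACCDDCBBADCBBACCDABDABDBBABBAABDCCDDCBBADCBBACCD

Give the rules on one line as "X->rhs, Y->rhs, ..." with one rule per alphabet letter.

A->D, B->C, C->ABD, D->BBA

  step 4 ⇒ step 5: CCDDCBBAABDABDBBAABDABDBBACCDDCBBAABDABDBBA ⇒ ABD·ABD·BBA·BBA·ABD·C·C·D·D·C·BBA·D·C·BBA·C·C·D·D·C·BBA·D·C·BBA·C·C·D·ABD·ABD·BBA·BBA·ABD·C·C·D·D·C·BBA·D·C·BBA·C·C·D
    A ↦ D
    B ↦ C
    C ↦ ABD
    D ↦ BBA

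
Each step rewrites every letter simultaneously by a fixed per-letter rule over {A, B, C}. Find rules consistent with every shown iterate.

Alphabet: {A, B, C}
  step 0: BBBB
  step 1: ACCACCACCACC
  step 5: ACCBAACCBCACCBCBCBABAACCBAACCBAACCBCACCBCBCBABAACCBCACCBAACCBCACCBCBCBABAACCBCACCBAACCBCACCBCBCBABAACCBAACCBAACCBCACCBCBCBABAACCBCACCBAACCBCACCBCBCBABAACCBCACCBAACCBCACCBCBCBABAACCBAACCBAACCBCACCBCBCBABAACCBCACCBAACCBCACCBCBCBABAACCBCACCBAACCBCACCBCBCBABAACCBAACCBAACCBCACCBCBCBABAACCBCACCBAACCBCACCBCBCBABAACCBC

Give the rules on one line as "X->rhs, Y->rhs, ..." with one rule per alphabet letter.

  step 0 ⇒ step 1: BBBB ⇒ ACC·ACC·ACC·ACC
    B ↦ ACC
    A ↦ BC  (constrained at step 1)
    C ↦ BA  (constrained at step 1)

A->BC, B->ACC, C->BA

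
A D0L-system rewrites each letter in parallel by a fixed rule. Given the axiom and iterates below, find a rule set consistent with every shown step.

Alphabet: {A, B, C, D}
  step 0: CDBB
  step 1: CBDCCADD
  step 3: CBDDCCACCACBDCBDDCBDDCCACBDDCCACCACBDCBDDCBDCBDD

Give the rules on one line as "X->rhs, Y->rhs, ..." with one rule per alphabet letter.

  step 0 ⇒ step 1: CDBB ⇒ CBD·CCA·D·D
    B ↦ D
    C ↦ CBD
    D ↦ CCA
    A ↦ D  (constrained at step 1)

A->D, B->D, C->CBD, D->CCA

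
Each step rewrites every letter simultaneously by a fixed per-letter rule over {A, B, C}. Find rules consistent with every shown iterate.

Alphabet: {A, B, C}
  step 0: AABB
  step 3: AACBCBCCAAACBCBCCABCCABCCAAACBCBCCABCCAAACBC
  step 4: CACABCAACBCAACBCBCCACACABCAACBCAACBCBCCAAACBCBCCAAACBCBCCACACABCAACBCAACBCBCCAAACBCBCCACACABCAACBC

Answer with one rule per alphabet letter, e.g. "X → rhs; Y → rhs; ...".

  step 3 ⇒ step 4: AACBCBCCAAACBCBCCABCCABCCAAACBCBCCABCCAAACBC ⇒ CA·CA·BC·AAC·BC·AAC·BC·BC·CA·CA·CA·BC·AAC·BC·AAC·BC·BC·CA·AAC·BC·BC·CA·AAC·BC·BC·CA·CA·CA·BC·AAC·BC·AAC·BC·BC·CA·AAC·BC·BC·CA·CA·CA·BC·AAC·BC
    A ↦ CA
    B ↦ AAC
    C ↦ BC

A->CA, B->AAC, C->BC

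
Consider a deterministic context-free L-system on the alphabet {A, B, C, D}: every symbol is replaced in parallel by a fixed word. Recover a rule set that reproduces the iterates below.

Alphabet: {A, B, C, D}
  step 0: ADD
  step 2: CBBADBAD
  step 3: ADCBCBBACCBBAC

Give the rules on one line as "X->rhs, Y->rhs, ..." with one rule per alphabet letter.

  step 2 ⇒ step 3: CBBADBAD ⇒ AD·CB·CB·B·AC·CB·B·AC
    A ↦ B
    B ↦ CB
    C ↦ AD
    D ↦ AC

A->B, B->CB, C->AD, D->AC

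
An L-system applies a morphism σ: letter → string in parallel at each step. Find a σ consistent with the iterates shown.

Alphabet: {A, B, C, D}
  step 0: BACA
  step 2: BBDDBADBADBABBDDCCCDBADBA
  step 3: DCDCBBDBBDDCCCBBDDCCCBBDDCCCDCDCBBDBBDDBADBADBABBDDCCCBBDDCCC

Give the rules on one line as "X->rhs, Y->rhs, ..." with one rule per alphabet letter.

A->CC, B->DC, C->DBA, D->BBD

  step 2 ⇒ step 3: BBDDBADBADBABBDDCCCDBADBA ⇒ DC·DC·BBD·BBD·DC·CC·BBD·DC·CC·BBD·DC·CC·DC·DC·BBD·BBD·DBA·DBA·DBA·BBD·DC·CC·BBD·DC·CC
    A ↦ CC
    B ↦ DC
    C ↦ DBA
    D ↦ BBD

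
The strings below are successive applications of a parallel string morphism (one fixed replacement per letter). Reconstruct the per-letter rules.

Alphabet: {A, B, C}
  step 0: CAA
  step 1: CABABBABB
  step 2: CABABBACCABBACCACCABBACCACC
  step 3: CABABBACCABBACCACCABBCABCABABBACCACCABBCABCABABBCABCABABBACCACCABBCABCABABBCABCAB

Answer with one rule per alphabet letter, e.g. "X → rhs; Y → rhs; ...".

A->ABB, B->ACC, C->CAB

  step 2 ⇒ step 3: CABABBACCABBACCACCABBACCACC ⇒ CAB·ABB·ACC·ABB·ACC·ACC·ABB·CAB·CAB·ABB·ACC·ACC·ABB·CAB·CAB·ABB·CAB·CAB·ABB·ACC·ACC·ABB·CAB·CAB·ABB·CAB·CAB
    A ↦ ABB
    B ↦ ACC
    C ↦ CAB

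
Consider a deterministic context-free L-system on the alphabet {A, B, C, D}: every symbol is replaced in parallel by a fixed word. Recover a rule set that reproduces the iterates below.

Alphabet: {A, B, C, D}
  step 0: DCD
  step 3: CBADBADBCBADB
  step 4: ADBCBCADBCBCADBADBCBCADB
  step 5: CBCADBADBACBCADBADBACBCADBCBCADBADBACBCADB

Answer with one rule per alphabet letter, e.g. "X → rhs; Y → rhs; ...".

  step 4 ⇒ step 5: ADBCBCADBCBCADBADBCBCADB ⇒ CB·CA·DB·A·DB·A·CB·CA·DB·A·DB·A·CB·CA·DB·CB·CA·DB·A·DB·A·CB·CA·DB
    A ↦ CB
    B ↦ DB
    C ↦ A
    D ↦ CA

A->CB, B->DB, C->A, D->CA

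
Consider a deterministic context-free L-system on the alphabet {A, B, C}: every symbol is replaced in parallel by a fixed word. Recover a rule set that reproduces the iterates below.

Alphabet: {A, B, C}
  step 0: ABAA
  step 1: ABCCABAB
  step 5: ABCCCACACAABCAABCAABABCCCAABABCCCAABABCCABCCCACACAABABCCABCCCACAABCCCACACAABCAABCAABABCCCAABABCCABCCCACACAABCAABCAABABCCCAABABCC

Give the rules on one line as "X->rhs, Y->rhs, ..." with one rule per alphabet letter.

  step 0 ⇒ step 1: ABAA ⇒ AB·CC·AB·AB
    A ↦ AB
    B ↦ CC
    C ↦ CA  (constrained at step 1)

A->AB, B->CC, C->CA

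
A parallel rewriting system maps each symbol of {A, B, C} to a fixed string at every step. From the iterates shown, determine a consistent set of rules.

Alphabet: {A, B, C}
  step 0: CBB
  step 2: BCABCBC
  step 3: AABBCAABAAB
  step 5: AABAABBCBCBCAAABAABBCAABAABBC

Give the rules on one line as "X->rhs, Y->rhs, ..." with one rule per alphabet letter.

A->BC, B->A, C->AB

  step 2 ⇒ step 3: BCABCBC ⇒ A·AB·BC·A·AB·A·AB
    A ↦ BC
    B ↦ A
    C ↦ AB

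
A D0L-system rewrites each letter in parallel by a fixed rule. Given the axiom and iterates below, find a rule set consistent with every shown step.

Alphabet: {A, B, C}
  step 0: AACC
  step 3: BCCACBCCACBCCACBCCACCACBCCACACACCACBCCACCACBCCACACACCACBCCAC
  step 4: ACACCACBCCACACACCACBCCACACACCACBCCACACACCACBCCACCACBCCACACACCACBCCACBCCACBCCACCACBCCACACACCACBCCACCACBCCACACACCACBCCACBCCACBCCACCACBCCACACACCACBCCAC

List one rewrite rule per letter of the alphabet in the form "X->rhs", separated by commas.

  step 3 ⇒ step 4: BCCACBCCACBCCACBCCACCACBCCACACACCACBCCACCACBCCACACACCACBCCAC ⇒ A·CAC·CAC·BC·CAC·A·CAC·CAC·BC·CAC·A·CAC·CAC·BC·CAC·A·CAC·CAC·BC·CAC·CAC·BC·CAC·A·CAC·CAC·BC·CAC·BC·CAC·BC·CAC·CAC·BC·CAC·A·CAC·CAC·BC·CAC·CAC·BC·CAC·A·CAC·CAC·BC·CAC·BC·CAC·BC·CAC·CAC·BC·CAC·A·CAC·CAC·BC·CAC
    A ↦ BC
    B ↦ A
    C ↦ CAC

A->BC, B->A, C->CAC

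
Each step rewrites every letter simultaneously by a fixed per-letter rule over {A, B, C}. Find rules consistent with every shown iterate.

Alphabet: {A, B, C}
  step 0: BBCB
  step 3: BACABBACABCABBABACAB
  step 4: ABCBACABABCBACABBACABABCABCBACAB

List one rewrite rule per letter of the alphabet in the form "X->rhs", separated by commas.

  step 3 ⇒ step 4: BACABBACABCABBABACAB ⇒ AB·C·BA·C·AB·AB·C·BA·C·AB·BA·C·AB·AB·C·AB·C·BA·C·AB
    A ↦ C
    B ↦ AB
    C ↦ BA

A->C, B->AB, C->BA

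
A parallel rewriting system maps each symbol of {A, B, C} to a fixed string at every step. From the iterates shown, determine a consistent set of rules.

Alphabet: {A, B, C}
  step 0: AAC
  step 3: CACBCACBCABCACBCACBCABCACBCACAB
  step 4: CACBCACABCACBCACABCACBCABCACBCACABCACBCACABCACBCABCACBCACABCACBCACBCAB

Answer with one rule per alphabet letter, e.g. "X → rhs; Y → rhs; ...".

  step 3 ⇒ step 4: CACBCACBCABCACBCACBCABCACBCACAB ⇒ CA·CB·CA·CAB·CA·CB·CA·CAB·CA·CB·CAB·CA·CB·CA·CAB·CA·CB·CA·CAB·CA·CB·CAB·CA·CB·CA·CAB·CA·CB·CA·CB·CAB
    A ↦ CB
    B ↦ CAB
    C ↦ CA

A->CB, B->CAB, C->CA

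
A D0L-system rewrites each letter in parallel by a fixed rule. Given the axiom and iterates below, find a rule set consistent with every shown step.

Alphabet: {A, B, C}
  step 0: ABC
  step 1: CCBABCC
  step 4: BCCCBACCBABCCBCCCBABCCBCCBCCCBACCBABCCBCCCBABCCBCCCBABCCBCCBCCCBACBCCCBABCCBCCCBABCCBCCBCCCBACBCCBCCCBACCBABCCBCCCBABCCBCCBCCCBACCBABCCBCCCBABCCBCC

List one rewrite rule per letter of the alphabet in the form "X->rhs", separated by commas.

A->C, B->CBA, C->BCC

  step 0 ⇒ step 1: ABC ⇒ C·CBA·BCC
    A ↦ C
    B ↦ CBA
    C ↦ BCC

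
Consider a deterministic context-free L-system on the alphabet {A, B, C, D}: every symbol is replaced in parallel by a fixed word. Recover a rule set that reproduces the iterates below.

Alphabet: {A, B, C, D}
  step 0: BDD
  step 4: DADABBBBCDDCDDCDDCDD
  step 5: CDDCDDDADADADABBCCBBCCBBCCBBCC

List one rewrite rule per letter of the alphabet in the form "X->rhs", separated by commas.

  step 4 ⇒ step 5: DADABBBBCDDCDDCDDCDD ⇒ C·DD·C·DD·DA·DA·DA·DA·BB·C·C·BB·C·C·BB·C·C·BB·C·C
    A ↦ DD
    B ↦ DA
    C ↦ BB
    D ↦ C

A->DD, B->DA, C->BB, D->C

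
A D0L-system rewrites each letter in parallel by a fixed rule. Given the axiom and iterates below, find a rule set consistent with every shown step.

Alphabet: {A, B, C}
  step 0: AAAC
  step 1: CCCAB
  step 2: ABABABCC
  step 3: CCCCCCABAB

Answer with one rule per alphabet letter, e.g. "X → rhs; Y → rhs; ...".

A->C, B->C, C->AB

  step 2 ⇒ step 3: ABABABCC ⇒ C·C·C·C·C·C·AB·AB
    A ↦ C
    B ↦ C
    C ↦ AB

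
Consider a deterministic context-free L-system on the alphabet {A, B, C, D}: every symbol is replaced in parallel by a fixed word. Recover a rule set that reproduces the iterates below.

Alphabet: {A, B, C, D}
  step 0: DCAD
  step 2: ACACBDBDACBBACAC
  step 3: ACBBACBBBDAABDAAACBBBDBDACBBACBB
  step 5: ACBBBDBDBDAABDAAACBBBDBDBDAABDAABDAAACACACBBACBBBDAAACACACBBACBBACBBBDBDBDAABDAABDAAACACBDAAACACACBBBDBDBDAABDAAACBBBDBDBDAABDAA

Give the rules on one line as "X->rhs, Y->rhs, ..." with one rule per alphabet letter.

  step 2 ⇒ step 3: ACACBDBDACBBACAC ⇒ AC·BB·AC·BB·BD·AA·BD·AA·AC·BB·BD·BD·AC·BB·AC·BB
    A ↦ AC
    B ↦ BD
    C ↦ BB
    D ↦ AA

A->AC, B->BD, C->BB, D->AA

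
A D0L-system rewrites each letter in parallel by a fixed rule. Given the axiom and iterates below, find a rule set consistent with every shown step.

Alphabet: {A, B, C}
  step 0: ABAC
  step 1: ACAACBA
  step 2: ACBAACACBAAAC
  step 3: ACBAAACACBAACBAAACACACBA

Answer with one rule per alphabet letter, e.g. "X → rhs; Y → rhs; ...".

  step 2 ⇒ step 3: ACBAACACBAAAC ⇒ AC·BA·A·AC·AC·BA·AC·BA·A·AC·AC·AC·BA
    A ↦ AC
    B ↦ A
    C ↦ BA

A->AC, B->A, C->BA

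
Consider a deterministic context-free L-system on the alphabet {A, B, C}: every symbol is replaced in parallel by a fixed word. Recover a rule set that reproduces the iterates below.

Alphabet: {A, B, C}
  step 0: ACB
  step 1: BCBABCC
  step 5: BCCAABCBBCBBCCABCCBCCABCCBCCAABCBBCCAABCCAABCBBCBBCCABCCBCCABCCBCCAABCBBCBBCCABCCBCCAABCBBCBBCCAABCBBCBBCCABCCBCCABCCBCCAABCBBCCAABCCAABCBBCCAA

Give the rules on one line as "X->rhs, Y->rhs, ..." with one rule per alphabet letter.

A->BCB, B->BCC, C->A

  step 0 ⇒ step 1: ACB ⇒ BCB·A·BCC
    A ↦ BCB
    B ↦ BCC
    C ↦ A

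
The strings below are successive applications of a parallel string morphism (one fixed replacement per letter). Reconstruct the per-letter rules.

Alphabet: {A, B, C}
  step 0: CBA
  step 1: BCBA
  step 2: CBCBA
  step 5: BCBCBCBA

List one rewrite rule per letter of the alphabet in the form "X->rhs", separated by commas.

A->BA, B->C, C->B

  step 1 ⇒ step 2: BCBA ⇒ C·B·C·BA
    A ↦ BA
    B ↦ C
    C ↦ B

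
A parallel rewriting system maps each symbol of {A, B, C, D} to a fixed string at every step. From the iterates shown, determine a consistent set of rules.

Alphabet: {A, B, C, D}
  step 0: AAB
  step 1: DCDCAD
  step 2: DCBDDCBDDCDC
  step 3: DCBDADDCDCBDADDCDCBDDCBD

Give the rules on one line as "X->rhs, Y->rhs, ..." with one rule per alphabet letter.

A->DC, B->AD, C->BD, D->DC

  step 2 ⇒ step 3: DCBDDCBDDCDC ⇒ DC·BD·AD·DC·DC·BD·AD·DC·DC·BD·DC·BD
    B ↦ AD
    C ↦ BD
    D ↦ DC
  step 0 ⇒ step 1: AAB ⇒ DC·DC·AD
    A ↦ DC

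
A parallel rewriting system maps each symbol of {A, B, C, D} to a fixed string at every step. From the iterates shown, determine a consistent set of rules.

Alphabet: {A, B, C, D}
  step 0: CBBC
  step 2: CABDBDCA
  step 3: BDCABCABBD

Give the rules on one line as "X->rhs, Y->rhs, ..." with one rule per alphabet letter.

A->D, B->CA, C->B, D->B

  step 2 ⇒ step 3: CABDBDCA ⇒ B·D·CA·B·CA·B·B·D
    A ↦ D
    B ↦ CA
    C ↦ B
    D ↦ B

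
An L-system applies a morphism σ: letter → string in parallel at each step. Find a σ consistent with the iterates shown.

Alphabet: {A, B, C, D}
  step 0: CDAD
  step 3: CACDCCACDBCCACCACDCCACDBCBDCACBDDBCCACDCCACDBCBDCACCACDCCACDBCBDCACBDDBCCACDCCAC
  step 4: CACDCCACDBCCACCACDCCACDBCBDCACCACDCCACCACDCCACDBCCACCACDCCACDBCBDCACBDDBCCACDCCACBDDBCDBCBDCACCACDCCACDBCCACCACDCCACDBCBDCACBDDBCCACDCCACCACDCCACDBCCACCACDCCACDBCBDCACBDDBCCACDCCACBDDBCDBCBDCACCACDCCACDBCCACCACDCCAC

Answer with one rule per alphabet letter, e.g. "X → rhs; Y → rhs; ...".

A->DC, B->BD, C->CAC, D->DBC

  step 3 ⇒ step 4: CACDCCACDBCCACCACDCCACDBCBDCACBDDBCCACDCCACDBCBDCACCACDCCACDBCBDCACBDDBCCACDCCAC ⇒ CAC·DC·CAC·DBC·CAC·CAC·DC·CAC·DBC·BD·CAC·CAC·DC·CAC·CAC·DC·CAC·DBC·CAC·CAC·DC·CAC·DBC·BD·CAC·BD·DBC·CAC·DC·CAC·BD·DBC·DBC·BD·CAC·CAC·DC·CAC·DBC·CAC·CAC·DC·CAC·DBC·BD·CAC·BD·DBC·CAC·DC·CAC·CAC·DC·CAC·DBC·CAC·CAC·DC·CAC·DBC·BD·CAC·BD·DBC·CAC·DC·CAC·BD·DBC·DBC·BD·CAC·CAC·DC·CAC·DBC·CAC·CAC·DC·CAC
    A ↦ DC
    B ↦ BD
    C ↦ CAC
    D ↦ DBC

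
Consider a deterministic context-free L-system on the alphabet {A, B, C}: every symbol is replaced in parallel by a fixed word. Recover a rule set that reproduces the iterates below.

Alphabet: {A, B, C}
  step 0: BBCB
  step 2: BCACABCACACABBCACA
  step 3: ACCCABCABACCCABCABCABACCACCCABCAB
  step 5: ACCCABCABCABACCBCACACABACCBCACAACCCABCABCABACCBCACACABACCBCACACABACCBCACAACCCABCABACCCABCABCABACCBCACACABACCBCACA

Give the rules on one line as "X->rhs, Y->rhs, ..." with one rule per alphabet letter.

A->B, B->ACC, C->CA

  step 2 ⇒ step 3: BCACABCACACABBCACA ⇒ ACC·CA·B·CA·B·ACC·CA·B·CA·B·CA·B·ACC·ACC·CA·B·CA·B
    A ↦ B
    B ↦ ACC
    C ↦ CA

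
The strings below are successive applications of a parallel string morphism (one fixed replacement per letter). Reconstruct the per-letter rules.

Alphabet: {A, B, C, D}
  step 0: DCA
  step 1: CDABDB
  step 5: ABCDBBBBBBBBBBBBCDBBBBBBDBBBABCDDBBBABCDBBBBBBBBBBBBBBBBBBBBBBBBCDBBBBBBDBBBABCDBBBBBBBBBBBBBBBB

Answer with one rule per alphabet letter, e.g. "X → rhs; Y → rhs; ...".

A->DB, B->BB, C->AB, D->CD

  step 0 ⇒ step 1: DCA ⇒ CD·AB·DB
    A ↦ DB
    C ↦ AB
    D ↦ CD
    B ↦ BB  (constrained at step 1)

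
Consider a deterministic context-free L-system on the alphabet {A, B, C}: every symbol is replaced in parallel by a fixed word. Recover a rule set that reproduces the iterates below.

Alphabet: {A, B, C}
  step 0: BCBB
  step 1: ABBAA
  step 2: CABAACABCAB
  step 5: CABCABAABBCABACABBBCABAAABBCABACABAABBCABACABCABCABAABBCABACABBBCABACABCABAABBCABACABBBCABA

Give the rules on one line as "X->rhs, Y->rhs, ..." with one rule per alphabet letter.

  step 1 ⇒ step 2: ABBAA ⇒ CAB·A·A·CAB·CAB
    A ↦ CAB
    B ↦ A
  step 0 ⇒ step 1: BCBB ⇒ A·BB·A·A
    C ↦ BB

A->CAB, B->A, C->BB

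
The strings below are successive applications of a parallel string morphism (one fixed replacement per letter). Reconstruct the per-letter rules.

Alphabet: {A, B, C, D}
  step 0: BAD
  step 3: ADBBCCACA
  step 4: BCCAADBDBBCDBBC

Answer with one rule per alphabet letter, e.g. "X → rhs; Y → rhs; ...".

A->BC, B->A, C->DB, D->C

  step 3 ⇒ step 4: ADBBCCACA ⇒ BC·C·A·A·DB·DB·BC·DB·BC
    A ↦ BC
    B ↦ A
    C ↦ DB
    D ↦ C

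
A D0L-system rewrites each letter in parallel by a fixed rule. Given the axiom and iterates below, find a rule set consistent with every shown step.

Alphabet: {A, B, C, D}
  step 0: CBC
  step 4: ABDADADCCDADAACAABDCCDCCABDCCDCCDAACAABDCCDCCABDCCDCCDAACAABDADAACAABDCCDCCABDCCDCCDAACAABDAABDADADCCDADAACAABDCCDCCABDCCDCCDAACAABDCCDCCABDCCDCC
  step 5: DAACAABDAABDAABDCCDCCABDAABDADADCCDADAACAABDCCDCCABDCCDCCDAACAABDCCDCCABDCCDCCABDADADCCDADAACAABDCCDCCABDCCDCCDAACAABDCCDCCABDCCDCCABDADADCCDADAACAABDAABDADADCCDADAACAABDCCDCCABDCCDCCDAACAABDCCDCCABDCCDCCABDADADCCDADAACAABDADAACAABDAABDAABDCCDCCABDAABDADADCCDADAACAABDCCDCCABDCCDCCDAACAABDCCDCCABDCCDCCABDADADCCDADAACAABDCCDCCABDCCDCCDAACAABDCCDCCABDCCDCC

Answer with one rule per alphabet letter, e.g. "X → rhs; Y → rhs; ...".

  step 4 ⇒ step 5: ABDADADCCDADAACAABDCCDCCABDCCDCCDAACAABDCCDCCABDCCDCCDAACAABDADAACAABDCCDCCABDCCDCCDAACAABDAABDADADCCDADAACAABDCCDCCABDCCDCCDAACAABDCCDCCABDCCDCC ⇒ DA·ACA·AB·DA·AB·DA·AB·DCC·DCC·AB·DA·AB·DA·DA·DCC·DA·DA·ACA·AB·DCC·DCC·AB·DCC·DCC·DA·ACA·AB·DCC·DCC·AB·DCC·DCC·AB·DA·DA·DCC·DA·DA·ACA·AB·DCC·DCC·AB·DCC·DCC·DA·ACA·AB·DCC·DCC·AB·DCC·DCC·AB·DA·DA·DCC·DA·DA·ACA·AB·DA·AB·DA·DA·DCC·DA·DA·ACA·AB·DCC·DCC·AB·DCC·DCC·DA·ACA·AB·DCC·DCC·AB·DCC·DCC·AB·DA·DA·DCC·DA·DA·ACA·AB·DA·DA·ACA·AB·DA·AB·DA·AB·DCC·DCC·AB·DA·AB·DA·DA·DCC·DA·DA·ACA·AB·DCC·DCC·AB·DCC·DCC·DA·ACA·AB·DCC·DCC·AB·DCC·DCC·AB·DA·DA·DCC·DA·DA·ACA·AB·DCC·DCC·AB·DCC·DCC·DA·ACA·AB·DCC·DCC·AB·DCC·DCC
    A ↦ DA
    B ↦ ACA
    C ↦ DCC
    D ↦ AB

A->DA, B->ACA, C->DCC, D->AB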